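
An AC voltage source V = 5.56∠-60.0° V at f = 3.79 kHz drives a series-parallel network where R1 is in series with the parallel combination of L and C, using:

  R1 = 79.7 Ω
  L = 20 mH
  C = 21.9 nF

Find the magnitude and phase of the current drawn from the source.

Step 1 — Angular frequency: ω = 2π·f = 2π·3790 = 2.381e+04 rad/s.
Step 2 — Component impedances:
  R1: Z = R = 79.7 Ω
  L: Z = jωL = j·2.381e+04·0.02 = 0 + j476.3 Ω
  C: Z = 1/(jωC) = -j/(ω·C) = 0 - j1918 Ω
Step 3 — Parallel branch: L || C = 1/(1/L + 1/C) = 0 + j633.6 Ω.
Step 4 — Series with R1: Z_total = R1 + (L || C) = 79.7 + j633.6 Ω = 638.6∠82.8° Ω.
Step 5 — Source phasor: V = 5.56∠-60.0° V = 2.78 - j4.815 V.
Step 6 — Ohm's law: I = V / Z_total = (2.78 - j4.815) / (79.7 + j633.6) = -0.006937 - j0.00526 A.
Step 7 — Convert to polar: |I| = 0.008706 A, ∠I = -142.8°.

I = 0.008706∠-142.8° A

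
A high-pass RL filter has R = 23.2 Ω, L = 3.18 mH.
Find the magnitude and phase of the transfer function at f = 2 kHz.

Step 1 — Angular frequency: ω = 2π·2000 = 1.257e+04 rad/s.
Step 2 — Transfer function: H(jω) = jωL/(R + jωL).
Step 3 — Numerator jωL = j·39.96; denominator R + jωL = 23.2 + j39.96.
Step 4 — H = 0.7479 + j0.4342.
Step 5 — Magnitude: |H| = 0.8648 (-1.3 dB); phase: φ = 30.1°.

|H| = 0.8648 (-1.3 dB), φ = 30.1°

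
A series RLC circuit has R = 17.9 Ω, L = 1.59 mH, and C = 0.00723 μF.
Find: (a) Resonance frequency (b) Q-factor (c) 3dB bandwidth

Step 1 — Resonance condition Im(Z)=0 gives ω₀ = 1/√(LC).
Step 2 — ω₀ = 1/√(0.00159·7.23e-09) = 2.949e+05 rad/s.
Step 3 — f₀ = ω₀/(2π) = 4.694e+04 Hz.
Step 4 — Series Q: Q = ω₀L/R = 2.949e+05·0.00159/17.9 = 26.2.
Step 5 — 3dB bandwidth: Δω = ω₀/Q = 1.126e+04 rad/s; BW = Δω/(2π) = 1792 Hz.

(a) f₀ = 4.694e+04 Hz  (b) Q = 26.2  (c) BW = 1792 Hz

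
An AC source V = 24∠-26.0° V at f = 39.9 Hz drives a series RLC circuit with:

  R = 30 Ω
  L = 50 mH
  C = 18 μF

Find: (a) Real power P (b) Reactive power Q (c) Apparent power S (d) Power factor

Step 1 — Angular frequency: ω = 2π·f = 2π·39.9 = 250.7 rad/s.
Step 2 — Component impedances:
  R: Z = R = 30 Ω
  L: Z = jωL = j·250.7·0.05 = 0 + j12.53 Ω
  C: Z = 1/(jωC) = -j/(ω·C) = 0 - j221.6 Ω
Step 3 — Series combination: Z_total = R + L + C = 30 - j209.1 Ω = 211.2∠-81.8° Ω.
Step 4 — Source phasor: V = 24∠-26.0° V = 21.57 - j10.52 V.
Step 5 — Current: I = V / Z = 0.06381 + j0.09402 A = 0.1136∠55.8° A.
Step 6 — Complex power: S = V·I* = 0.3874 - j2.7 VA.
Step 7 — Real power: P = Re(S) = 0.3874 W.
Step 8 — Reactive power: Q = Im(S) = -2.7 VAR.
Step 9 — Apparent power: |S| = 2.727 VA.
Step 10 — Power factor: PF = P/|S| = 0.142 (leading).

(a) P = 0.3874 W  (b) Q = -2.7 VAR  (c) S = 2.727 VA  (d) PF = 0.142 (leading)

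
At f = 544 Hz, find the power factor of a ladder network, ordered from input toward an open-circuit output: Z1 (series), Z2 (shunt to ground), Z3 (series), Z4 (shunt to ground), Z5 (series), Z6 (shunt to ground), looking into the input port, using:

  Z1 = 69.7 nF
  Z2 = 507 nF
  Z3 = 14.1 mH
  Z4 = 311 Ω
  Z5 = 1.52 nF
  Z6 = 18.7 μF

Step 1 — Angular frequency: ω = 2π·f = 2π·544 = 3418 rad/s.
Step 2 — Component impedances:
  Z1: Z = 1/(jωC) = -j/(ω·C) = 0 - j4197 Ω
  Z2: Z = 1/(jωC) = -j/(ω·C) = 0 - j577 Ω
  Z3: Z = jωL = j·3418·0.0141 = 0 + j48.19 Ω
  Z4: Z = R = 311 Ω
  Z5: Z = 1/(jωC) = -j/(ω·C) = 0 - j1.925e+05 Ω
  Z6: Z = 1/(jωC) = -j/(ω·C) = 0 - j15.65 Ω
Step 3 — Ladder network (open output): work backward from the far end, alternating series and parallel combinations. Z_in = 274.7 - j4307 Ω = 4316∠-86.4° Ω.
Step 4 — Power factor: PF = cos(φ) = Re(Z)/|Z| = 274.73/4315.7 = 0.06366.
Step 5 — Type: Im(Z) = -4307 ⇒ leading (phase φ = -86.4°).

PF = 0.06366 (leading, φ = -86.4°)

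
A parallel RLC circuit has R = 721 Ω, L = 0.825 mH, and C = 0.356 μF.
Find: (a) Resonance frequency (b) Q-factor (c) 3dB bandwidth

Step 1 — Resonance: ω₀ = 1/√(LC) = 1/√(0.000825·3.56e-07) = 5.835e+04 rad/s.
Step 2 — f₀ = ω₀/(2π) = 9287 Hz.
Step 3 — Parallel Q: Q = R/(ω₀L) = 721/(5.835e+04·0.000825) = 14.98.
Step 4 — Bandwidth: Δω = ω₀/Q = 3896 rad/s; BW = Δω/(2π) = 620.1 Hz.

(a) f₀ = 9287 Hz  (b) Q = 14.98  (c) BW = 620.1 Hz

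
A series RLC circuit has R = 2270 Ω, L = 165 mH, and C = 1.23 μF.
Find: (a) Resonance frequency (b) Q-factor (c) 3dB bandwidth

Step 1 — Resonance: ω₀ = 1/√(LC) = 1/√(0.165·1.23e-06) = 2220 rad/s.
Step 2 — f₀ = ω₀/(2π) = 353.3 Hz.
Step 3 — Series Q: Q = ω₀L/R = 2220·0.165/2270 = 0.1613.
Step 4 — Bandwidth: Δω = ω₀/Q = 1.376e+04 rad/s; BW = Δω/(2π) = 2190 Hz.

(a) f₀ = 353.3 Hz  (b) Q = 0.1613  (c) BW = 2190 Hz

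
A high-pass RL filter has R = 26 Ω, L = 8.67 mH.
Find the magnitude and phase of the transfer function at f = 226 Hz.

Step 1 — Angular frequency: ω = 2π·226 = 1420 rad/s.
Step 2 — Transfer function: H(jω) = jωL/(R + jωL).
Step 3 — Numerator jωL = j·12.31; denominator R + jωL = 26 + j12.31.
Step 4 — H = 0.1832 + j0.3868.
Step 5 — Magnitude: |H| = 0.428 (-7.4 dB); phase: φ = 64.7°.

|H| = 0.428 (-7.4 dB), φ = 64.7°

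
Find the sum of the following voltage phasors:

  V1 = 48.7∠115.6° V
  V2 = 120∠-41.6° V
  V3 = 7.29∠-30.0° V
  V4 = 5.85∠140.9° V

Step 1 — Convert each phasor to rectangular form:
  V1 = 48.7·(cos(115.6°) + j·sin(115.6°)) = -21.04 + j43.92 V
  V2 = 120·(cos(-41.6°) + j·sin(-41.6°)) = 89.74 - j79.67 V
  V3 = 7.29·(cos(-30.0°) + j·sin(-30.0°)) = 6.313 - j3.645 V
  V4 = 5.85·(cos(140.9°) + j·sin(140.9°)) = -4.54 + j3.689 V
Step 2 — Sum components: V_total = 70.47 - j35.71 V.
Step 3 — Convert to polar: |V_total| = 79 V, ∠V_total = -26.9°.

V_total = 79∠-26.9° V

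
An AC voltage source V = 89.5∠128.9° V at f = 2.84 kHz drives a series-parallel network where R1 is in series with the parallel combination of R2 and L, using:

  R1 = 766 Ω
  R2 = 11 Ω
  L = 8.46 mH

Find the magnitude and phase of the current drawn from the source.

Step 1 — Angular frequency: ω = 2π·f = 2π·2840 = 1.784e+04 rad/s.
Step 2 — Component impedances:
  R1: Z = R = 766 Ω
  R2: Z = R = 11 Ω
  L: Z = jωL = j·1.784e+04·0.00846 = 0 + j151 Ω
Step 3 — Parallel branch: R2 || L = 1/(1/R2 + 1/L) = 10.94 + j0.7973 Ω.
Step 4 — Series with R1: Z_total = R1 + (R2 || L) = 776.9 + j0.7973 Ω = 776.9∠0.1° Ω.
Step 5 — Source phasor: V = 89.5∠128.9° V = -56.2 + j69.65 V.
Step 6 — Ohm's law: I = V / Z_total = (-56.2 + j69.65) / (776.9 + j0.7973) = -0.07225 + j0.08972 A.
Step 7 — Convert to polar: |I| = 0.1152 A, ∠I = 128.8°.

I = 0.1152∠128.8° A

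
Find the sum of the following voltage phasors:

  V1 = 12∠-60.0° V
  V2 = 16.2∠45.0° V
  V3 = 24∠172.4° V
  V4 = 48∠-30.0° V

Step 1 — Convert each phasor to rectangular form:
  V1 = 12·(cos(-60.0°) + j·sin(-60.0°)) = 6 - j10.39 V
  V2 = 16.2·(cos(45.0°) + j·sin(45.0°)) = 11.46 + j11.46 V
  V3 = 24·(cos(172.4°) + j·sin(172.4°)) = -23.79 + j3.174 V
  V4 = 48·(cos(-30.0°) + j·sin(-30.0°)) = 41.57 - j24 V
Step 2 — Sum components: V_total = 35.24 - j19.76 V.
Step 3 — Convert to polar: |V_total| = 40.4 V, ∠V_total = -29.3°.

V_total = 40.4∠-29.3° V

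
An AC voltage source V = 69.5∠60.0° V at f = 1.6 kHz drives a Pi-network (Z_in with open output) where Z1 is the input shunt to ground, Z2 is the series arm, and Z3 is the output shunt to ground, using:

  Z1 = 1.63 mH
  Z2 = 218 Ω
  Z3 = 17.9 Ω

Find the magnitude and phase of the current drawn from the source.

Step 1 — Angular frequency: ω = 2π·f = 2π·1600 = 1.005e+04 rad/s.
Step 2 — Component impedances:
  Z1: Z = jωL = j·1.005e+04·0.00163 = 0 + j16.39 Ω
  Z2: Z = R = 218 Ω
  Z3: Z = R = 17.9 Ω
Step 3 — With open output, the series arm Z2 and the output shunt Z3 appear in series to ground: Z2 + Z3 = 235.9 Ω.
Step 4 — Parallel with input shunt Z1: Z_in = Z1 || (Z2 + Z3) = 1.133 + j16.31 Ω = 16.35∠86.0° Ω.
Step 5 — Source phasor: V = 69.5∠60.0° V = 34.75 + j60.19 V.
Step 6 — Ohm's law: I = V / Z_total = (34.75 + j60.19) / (1.133 + j16.31) = 3.82 - j1.865 A.
Step 7 — Convert to polar: |I| = 4.252 A, ∠I = -26.0°.

I = 4.252∠-26.0° A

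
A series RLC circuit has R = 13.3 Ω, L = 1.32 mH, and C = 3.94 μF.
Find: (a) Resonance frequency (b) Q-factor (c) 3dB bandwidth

Step 1 — Resonance condition Im(Z)=0 gives ω₀ = 1/√(LC).
Step 2 — ω₀ = 1/√(0.00132·3.94e-06) = 1.387e+04 rad/s.
Step 3 — f₀ = ω₀/(2π) = 2207 Hz.
Step 4 — Series Q: Q = ω₀L/R = 1.387e+04·0.00132/13.3 = 1.376.
Step 5 — 3dB bandwidth: Δω = ω₀/Q = 1.008e+04 rad/s; BW = Δω/(2π) = 1604 Hz.

(a) f₀ = 2207 Hz  (b) Q = 1.376  (c) BW = 1604 Hz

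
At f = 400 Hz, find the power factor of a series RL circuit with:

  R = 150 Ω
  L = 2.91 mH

Step 1 — Angular frequency: ω = 2π·f = 2π·400 = 2513 rad/s.
Step 2 — Component impedances:
  R: Z = R = 150 Ω
  L: Z = jωL = j·2513·0.00291 = 0 + j7.314 Ω
Step 3 — Series combination: Z_total = R + L = 150 + j7.314 Ω = 150.2∠2.8° Ω.
Step 4 — Power factor: PF = cos(φ) = Re(Z)/|Z| = 150/150.18 = 0.9988.
Step 5 — Type: Im(Z) = 7.314 ⇒ lagging (phase φ = 2.8°).

PF = 0.9988 (lagging, φ = 2.8°)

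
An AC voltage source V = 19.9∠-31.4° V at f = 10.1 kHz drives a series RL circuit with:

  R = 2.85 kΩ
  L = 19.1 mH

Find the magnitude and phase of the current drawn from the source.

Step 1 — Angular frequency: ω = 2π·f = 2π·1.01e+04 = 6.346e+04 rad/s.
Step 2 — Component impedances:
  R: Z = R = 2850 Ω
  L: Z = jωL = j·6.346e+04·0.0191 = 0 + j1212 Ω
Step 3 — Series combination: Z_total = R + L = 2850 + j1212 Ω = 3097∠23.0° Ω.
Step 4 — Source phasor: V = 19.9∠-31.4° V = 16.99 - j10.37 V.
Step 5 — Ohm's law: I = V / Z_total = (16.99 - j10.37) / (2850 + j1212) = 0.003737 - j0.005227 A.
Step 6 — Convert to polar: |I| = 0.006425 A, ∠I = -54.4°.

I = 0.006425∠-54.4° A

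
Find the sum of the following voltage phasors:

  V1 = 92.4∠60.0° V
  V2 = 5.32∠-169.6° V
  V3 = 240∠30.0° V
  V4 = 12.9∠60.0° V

Step 1 — Convert each phasor to rectangular form:
  V1 = 92.4·(cos(60.0°) + j·sin(60.0°)) = 46.2 + j80.02 V
  V2 = 5.32·(cos(-169.6°) + j·sin(-169.6°)) = -5.233 - j0.9604 V
  V3 = 240·(cos(30.0°) + j·sin(30.0°)) = 207.8 + j120 V
  V4 = 12.9·(cos(60.0°) + j·sin(60.0°)) = 6.45 + j11.17 V
Step 2 — Sum components: V_total = 255.3 + j210.2 V.
Step 3 — Convert to polar: |V_total| = 330.7 V, ∠V_total = 39.5°.

V_total = 330.7∠39.5° V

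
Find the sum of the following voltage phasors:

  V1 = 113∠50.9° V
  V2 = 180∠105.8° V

Step 1 — Convert each phasor to rectangular form:
  V1 = 113·(cos(50.9°) + j·sin(50.9°)) = 71.27 + j87.69 V
  V2 = 180·(cos(105.8°) + j·sin(105.8°)) = -49.01 + j173.2 V
Step 2 — Sum components: V_total = 22.26 + j260.9 V.
Step 3 — Convert to polar: |V_total| = 261.8 V, ∠V_total = 85.1°.

V_total = 261.8∠85.1° V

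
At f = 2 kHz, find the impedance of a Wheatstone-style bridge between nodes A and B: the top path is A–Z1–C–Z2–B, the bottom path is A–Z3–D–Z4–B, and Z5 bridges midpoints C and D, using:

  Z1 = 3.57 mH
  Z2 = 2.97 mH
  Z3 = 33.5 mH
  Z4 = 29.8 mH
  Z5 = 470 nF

Step 1 — Angular frequency: ω = 2π·f = 2π·2000 = 1.257e+04 rad/s.
Step 2 — Component impedances:
  Z1: Z = jωL = j·1.257e+04·0.00357 = 0 + j44.86 Ω
  Z2: Z = jωL = j·1.257e+04·0.00297 = 0 + j37.32 Ω
  Z3: Z = jωL = j·1.257e+04·0.0335 = 0 + j421 Ω
  Z4: Z = jωL = j·1.257e+04·0.0298 = 0 + j374.5 Ω
  Z5: Z = 1/(jωC) = -j/(ω·C) = 0 - j169.3 Ω
Step 3 — Bridge requires nodal analysis (the Z5 bridge couples midpoints C and D, so the two paths cannot be reduced to a simple series/parallel combination). Setting node B to ground and injecting 1 A at node A, the 3-node admittance system at A, C, D solves to V_A = Z_AB = 0 + j74.46 Ω = 74.46∠90.0° Ω.

Z = 0 + j74.46 Ω = 74.46∠90.0° Ω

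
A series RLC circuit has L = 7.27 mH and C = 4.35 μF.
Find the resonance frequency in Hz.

Step 1 — Resonance condition Im(Z)=0 gives ω₀ = 1/√(LC).
Step 2 — ω₀ = 1/√(0.00727·4.35e-06) = 5623 rad/s.
Step 3 — f₀ = ω₀/(2π) = 895 Hz.

f₀ = 895 Hz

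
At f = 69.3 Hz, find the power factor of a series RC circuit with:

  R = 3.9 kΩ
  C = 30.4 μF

Step 1 — Angular frequency: ω = 2π·f = 2π·69.3 = 435.4 rad/s.
Step 2 — Component impedances:
  R: Z = R = 3900 Ω
  C: Z = 1/(jωC) = -j/(ω·C) = 0 - j75.55 Ω
Step 3 — Series combination: Z_total = R + C = 3900 - j75.55 Ω = 3901∠-1.1° Ω.
Step 4 — Power factor: PF = cos(φ) = Re(Z)/|Z| = 3900/3900.7 = 0.9998.
Step 5 — Type: Im(Z) = -75.55 ⇒ leading (phase φ = -1.1°).

PF = 0.9998 (leading, φ = -1.1°)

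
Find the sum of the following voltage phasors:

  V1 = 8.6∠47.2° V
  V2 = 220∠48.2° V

Step 1 — Convert each phasor to rectangular form:
  V1 = 8.6·(cos(47.2°) + j·sin(47.2°)) = 5.843 + j6.31 V
  V2 = 220·(cos(48.2°) + j·sin(48.2°)) = 146.6 + j164 V
Step 2 — Sum components: V_total = 152.5 + j170.3 V.
Step 3 — Convert to polar: |V_total| = 228.6 V, ∠V_total = 48.2°.

V_total = 228.6∠48.2° V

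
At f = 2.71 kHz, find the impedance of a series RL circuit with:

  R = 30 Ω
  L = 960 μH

Step 1 — Angular frequency: ω = 2π·f = 2π·2710 = 1.703e+04 rad/s.
Step 2 — Component impedances:
  R: Z = R = 30 Ω
  L: Z = jωL = j·1.703e+04·0.00096 = 0 + j16.35 Ω
Step 3 — Series combination: Z_total = R + L = 30 + j16.35 Ω = 34.16∠28.6° Ω.

Z = 30 + j16.35 Ω = 34.16∠28.6° Ω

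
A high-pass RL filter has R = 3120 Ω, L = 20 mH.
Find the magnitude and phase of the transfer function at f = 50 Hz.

Step 1 — Angular frequency: ω = 2π·50 = 314.2 rad/s.
Step 2 — Transfer function: H(jω) = jωL/(R + jωL).
Step 3 — Numerator jωL = j·6.283; denominator R + jωL = 3120 + j6.283.
Step 4 — H = 4.056e-06 + j0.002014.
Step 5 — Magnitude: |H| = 0.002014 (-53.9 dB); phase: φ = 89.9°.

|H| = 0.002014 (-53.9 dB), φ = 89.9°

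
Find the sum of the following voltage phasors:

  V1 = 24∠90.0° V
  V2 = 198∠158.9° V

Step 1 — Convert each phasor to rectangular form:
  V1 = 24·(cos(90.0°) + j·sin(90.0°)) = 0 + j24 V
  V2 = 198·(cos(158.9°) + j·sin(158.9°)) = -184.7 + j71.28 V
Step 2 — Sum components: V_total = -184.7 + j95.28 V.
Step 3 — Convert to polar: |V_total| = 207.8 V, ∠V_total = 152.7°.

V_total = 207.8∠152.7° V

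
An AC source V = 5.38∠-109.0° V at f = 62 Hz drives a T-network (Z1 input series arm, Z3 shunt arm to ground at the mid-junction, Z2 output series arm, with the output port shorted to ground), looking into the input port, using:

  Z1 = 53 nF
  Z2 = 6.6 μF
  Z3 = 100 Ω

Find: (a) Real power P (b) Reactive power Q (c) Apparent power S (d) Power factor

Step 1 — Angular frequency: ω = 2π·f = 2π·62 = 389.6 rad/s.
Step 2 — Component impedances:
  Z1: Z = 1/(jωC) = -j/(ω·C) = 0 - j4.843e+04 Ω
  Z2: Z = 1/(jωC) = -j/(ω·C) = 0 - j388.9 Ω
  Z3: Z = R = 100 Ω
Step 3 — With the output port shorted to ground, the output series arm Z2 runs from the junction to ground; the shunt arm Z3 also runs from the junction to ground. They appear in parallel: Z3 || Z2 = 93.8 - j24.12 Ω.
Step 4 — Series with input arm Z1: Z_in = Z1 + (Z3 || Z2) = 93.8 - j4.846e+04 Ω = 4.846e+04∠-89.9° Ω.
Step 5 — Source phasor: V = 5.38∠-109.0° V = -1.752 - j5.087 V.
Step 6 — Current: I = V / Z = 0.0001049 - j3.635e-05 A = 0.000111∠-19.1° A.
Step 7 — Complex power: S = V·I* = 1.156e-06 - j0.0005973 VA.
Step 8 — Real power: P = Re(S) = 1.156e-06 W.
Step 9 — Reactive power: Q = Im(S) = -0.0005973 VAR.
Step 10 — Apparent power: |S| = 0.0005973 VA.
Step 11 — Power factor: PF = P/|S| = 0.001936 (leading).

(a) P = 1.156e-06 W  (b) Q = -0.0005973 VAR  (c) S = 0.0005973 VA  (d) PF = 0.001936 (leading)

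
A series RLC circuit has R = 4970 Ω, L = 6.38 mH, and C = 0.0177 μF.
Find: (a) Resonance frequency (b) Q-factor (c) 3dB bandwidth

Step 1 — Resonance: ω₀ = 1/√(LC) = 1/√(0.00638·1.77e-08) = 9.41e+04 rad/s.
Step 2 — f₀ = ω₀/(2π) = 1.498e+04 Hz.
Step 3 — Series Q: Q = ω₀L/R = 9.41e+04·0.00638/4970 = 0.1208.
Step 4 — Bandwidth: Δω = ω₀/Q = 7.79e+05 rad/s; BW = Δω/(2π) = 1.24e+05 Hz.

(a) f₀ = 1.498e+04 Hz  (b) Q = 0.1208  (c) BW = 1.24e+05 Hz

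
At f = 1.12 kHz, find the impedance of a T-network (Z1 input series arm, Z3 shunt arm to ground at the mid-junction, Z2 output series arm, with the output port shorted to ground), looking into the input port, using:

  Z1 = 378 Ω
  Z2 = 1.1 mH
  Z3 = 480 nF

Step 1 — Angular frequency: ω = 2π·f = 2π·1120 = 7037 rad/s.
Step 2 — Component impedances:
  Z1: Z = R = 378 Ω
  Z2: Z = jωL = j·7037·0.0011 = 0 + j7.741 Ω
  Z3: Z = 1/(jωC) = -j/(ω·C) = 0 - j296 Ω
Step 3 — With the output port shorted to ground, the output series arm Z2 runs from the junction to ground; the shunt arm Z3 also runs from the junction to ground. They appear in parallel: Z3 || Z2 = 0 + j7.949 Ω.
Step 4 — Series with input arm Z1: Z_in = Z1 + (Z3 || Z2) = 378 + j7.949 Ω = 378.1∠1.2° Ω.

Z = 378 + j7.949 Ω = 378.1∠1.2° Ω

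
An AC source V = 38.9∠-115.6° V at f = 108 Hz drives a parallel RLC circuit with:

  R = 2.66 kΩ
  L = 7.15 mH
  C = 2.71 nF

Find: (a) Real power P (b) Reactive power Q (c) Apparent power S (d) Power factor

Step 1 — Angular frequency: ω = 2π·f = 2π·108 = 678.6 rad/s.
Step 2 — Component impedances:
  R: Z = R = 2660 Ω
  L: Z = jωL = j·678.6·0.00715 = 0 + j4.852 Ω
  C: Z = 1/(jωC) = -j/(ω·C) = 0 - j5.438e+05 Ω
Step 3 — Parallel combination: 1/Z_total = 1/R + 1/L + 1/C; Z_total = 0.00885 + j4.852 Ω = 4.852∠89.9° Ω.
Step 4 — Source phasor: V = 38.9∠-115.6° V = -16.81 - j35.08 V.
Step 5 — Current: I = V / Z = -7.237 + j3.451 A = 8.017∠154.5° A.
Step 6 — Complex power: S = V·I* = 0.5689 + j311.9 VA.
Step 7 — Real power: P = Re(S) = 0.5689 W.
Step 8 — Reactive power: Q = Im(S) = 311.9 VAR.
Step 9 — Apparent power: |S| = 311.9 VA.
Step 10 — Power factor: PF = P/|S| = 0.001824 (lagging).

(a) P = 0.5689 W  (b) Q = 311.9 VAR  (c) S = 311.9 VA  (d) PF = 0.001824 (lagging)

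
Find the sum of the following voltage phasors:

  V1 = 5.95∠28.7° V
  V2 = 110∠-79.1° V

Step 1 — Convert each phasor to rectangular form:
  V1 = 5.95·(cos(28.7°) + j·sin(28.7°)) = 5.219 + j2.857 V
  V2 = 110·(cos(-79.1°) + j·sin(-79.1°)) = 20.8 - j108 V
Step 2 — Sum components: V_total = 26.02 - j105.2 V.
Step 3 — Convert to polar: |V_total| = 108.3 V, ∠V_total = -76.1°.

V_total = 108.3∠-76.1° V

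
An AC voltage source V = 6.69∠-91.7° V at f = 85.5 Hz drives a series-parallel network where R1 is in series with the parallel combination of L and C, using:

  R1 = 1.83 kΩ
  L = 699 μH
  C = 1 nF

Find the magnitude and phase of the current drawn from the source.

Step 1 — Angular frequency: ω = 2π·f = 2π·85.5 = 537.2 rad/s.
Step 2 — Component impedances:
  R1: Z = R = 1830 Ω
  L: Z = jωL = j·537.2·0.000699 = 0 + j0.3755 Ω
  C: Z = 1/(jωC) = -j/(ω·C) = 0 - j1.861e+06 Ω
Step 3 — Parallel branch: L || C = 1/(1/L + 1/C) = 0 + j0.3755 Ω.
Step 4 — Series with R1: Z_total = R1 + (L || C) = 1830 + j0.3755 Ω = 1830∠0.0° Ω.
Step 5 — Source phasor: V = 6.69∠-91.7° V = -0.1985 - j6.687 V.
Step 6 — Ohm's law: I = V / Z_total = (-0.1985 - j6.687) / (1830 + j0.3755) = -0.0001092 - j0.003654 A.
Step 7 — Convert to polar: |I| = 0.003656 A, ∠I = -91.7°.

I = 0.003656∠-91.7° A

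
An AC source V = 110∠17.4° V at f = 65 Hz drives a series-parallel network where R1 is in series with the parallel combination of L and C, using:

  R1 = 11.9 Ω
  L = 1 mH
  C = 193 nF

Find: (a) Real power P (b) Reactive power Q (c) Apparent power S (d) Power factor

Step 1 — Angular frequency: ω = 2π·f = 2π·65 = 408.4 rad/s.
Step 2 — Component impedances:
  R1: Z = R = 11.9 Ω
  L: Z = jωL = j·408.4·0.001 = 0 + j0.4084 Ω
  C: Z = 1/(jωC) = -j/(ω·C) = 0 - j1.269e+04 Ω
Step 3 — Parallel branch: L || C = 1/(1/L + 1/C) = 0 + j0.4084 Ω.
Step 4 — Series with R1: Z_total = R1 + (L || C) = 11.9 + j0.4084 Ω = 11.91∠2.0° Ω.
Step 5 — Source phasor: V = 110∠17.4° V = 105 + j32.89 V.
Step 6 — Current: I = V / Z = 8.905 + j2.459 A = 9.238∠15.4° A.
Step 7 — Complex power: S = V·I* = 1016 + j34.86 VA.
Step 8 — Real power: P = Re(S) = 1016 W.
Step 9 — Reactive power: Q = Im(S) = 34.86 VAR.
Step 10 — Apparent power: |S| = 1016 VA.
Step 11 — Power factor: PF = P/|S| = 0.9994 (lagging).

(a) P = 1016 W  (b) Q = 34.86 VAR  (c) S = 1016 VA  (d) PF = 0.9994 (lagging)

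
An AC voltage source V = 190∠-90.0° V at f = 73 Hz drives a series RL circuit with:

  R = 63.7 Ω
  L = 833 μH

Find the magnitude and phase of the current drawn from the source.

Step 1 — Angular frequency: ω = 2π·f = 2π·73 = 458.7 rad/s.
Step 2 — Component impedances:
  R: Z = R = 63.7 Ω
  L: Z = jωL = j·458.7·0.000833 = 0 + j0.3821 Ω
Step 3 — Series combination: Z_total = R + L = 63.7 + j0.3821 Ω = 63.7∠0.3° Ω.
Step 4 — Source phasor: V = 190∠-90.0° V = 0 - j190 V.
Step 5 — Ohm's law: I = V / Z_total = (0 - j190) / (63.7 + j0.3821) = -0.01789 - j2.983 A.
Step 6 — Convert to polar: |I| = 2.983 A, ∠I = -90.3°.

I = 2.983∠-90.3° A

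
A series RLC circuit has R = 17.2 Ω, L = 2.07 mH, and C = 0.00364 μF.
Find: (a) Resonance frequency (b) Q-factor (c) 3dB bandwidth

Step 1 — Resonance condition Im(Z)=0 gives ω₀ = 1/√(LC).
Step 2 — ω₀ = 1/√(0.00207·3.64e-09) = 3.643e+05 rad/s.
Step 3 — f₀ = ω₀/(2π) = 5.798e+04 Hz.
Step 4 — Series Q: Q = ω₀L/R = 3.643e+05·0.00207/17.2 = 43.84.
Step 5 — 3dB bandwidth: Δω = ω₀/Q = 8309 rad/s; BW = Δω/(2π) = 1322 Hz.

(a) f₀ = 5.798e+04 Hz  (b) Q = 43.84  (c) BW = 1322 Hz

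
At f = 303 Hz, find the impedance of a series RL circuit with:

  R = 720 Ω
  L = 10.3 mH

Step 1 — Angular frequency: ω = 2π·f = 2π·303 = 1904 rad/s.
Step 2 — Component impedances:
  R: Z = R = 720 Ω
  L: Z = jωL = j·1904·0.0103 = 0 + j19.61 Ω
Step 3 — Series combination: Z_total = R + L = 720 + j19.61 Ω = 720.3∠1.6° Ω.

Z = 720 + j19.61 Ω = 720.3∠1.6° Ω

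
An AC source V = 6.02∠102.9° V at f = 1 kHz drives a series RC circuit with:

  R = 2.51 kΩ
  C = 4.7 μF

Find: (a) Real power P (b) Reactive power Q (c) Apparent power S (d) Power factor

Step 1 — Angular frequency: ω = 2π·f = 2π·1000 = 6283 rad/s.
Step 2 — Component impedances:
  R: Z = R = 2510 Ω
  C: Z = 1/(jωC) = -j/(ω·C) = 0 - j33.86 Ω
Step 3 — Series combination: Z_total = R + C = 2510 - j33.86 Ω = 2510∠-0.8° Ω.
Step 4 — Source phasor: V = 6.02∠102.9° V = -1.344 + j5.868 V.
Step 5 — Current: I = V / Z = -0.0005669 + j0.00233 A = 0.002398∠103.7° A.
Step 6 — Complex power: S = V·I* = 0.01444 - j0.0001948 VA.
Step 7 — Real power: P = Re(S) = 0.01444 W.
Step 8 — Reactive power: Q = Im(S) = -0.0001948 VAR.
Step 9 — Apparent power: |S| = 0.01444 VA.
Step 10 — Power factor: PF = P/|S| = 0.9999 (leading).

(a) P = 0.01444 W  (b) Q = -0.0001948 VAR  (c) S = 0.01444 VA  (d) PF = 0.9999 (leading)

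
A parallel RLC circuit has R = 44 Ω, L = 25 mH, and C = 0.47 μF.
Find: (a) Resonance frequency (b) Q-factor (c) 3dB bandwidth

Step 1 — Resonance: ω₀ = 1/√(LC) = 1/√(0.025·4.7e-07) = 9225 rad/s.
Step 2 — f₀ = ω₀/(2π) = 1468 Hz.
Step 3 — Parallel Q: Q = R/(ω₀L) = 44/(9225·0.025) = 0.1908.
Step 4 — Bandwidth: Δω = ω₀/Q = 4.836e+04 rad/s; BW = Δω/(2π) = 7696 Hz.

(a) f₀ = 1468 Hz  (b) Q = 0.1908  (c) BW = 7696 Hz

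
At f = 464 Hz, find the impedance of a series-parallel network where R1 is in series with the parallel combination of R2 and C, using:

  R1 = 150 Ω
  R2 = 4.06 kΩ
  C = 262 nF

Step 1 — Angular frequency: ω = 2π·f = 2π·464 = 2915 rad/s.
Step 2 — Component impedances:
  R1: Z = R = 150 Ω
  R2: Z = R = 4060 Ω
  C: Z = 1/(jωC) = -j/(ω·C) = 0 - j1309 Ω
Step 3 — Parallel branch: R2 || C = 1/(1/R2 + 1/C) = 382.4 - j1186 Ω.
Step 4 — Series with R1: Z_total = R1 + (R2 || C) = 532.4 - j1186 Ω = 1300∠-65.8° Ω.

Z = 532.4 - j1186 Ω = 1300∠-65.8° Ω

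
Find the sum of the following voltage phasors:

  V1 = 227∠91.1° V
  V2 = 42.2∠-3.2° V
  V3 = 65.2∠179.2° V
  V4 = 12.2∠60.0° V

Step 1 — Convert each phasor to rectangular form:
  V1 = 227·(cos(91.1°) + j·sin(91.1°)) = -4.358 + j227 V
  V2 = 42.2·(cos(-3.2°) + j·sin(-3.2°)) = 42.13 - j2.356 V
  V3 = 65.2·(cos(179.2°) + j·sin(179.2°)) = -65.19 + j0.9103 V
  V4 = 12.2·(cos(60.0°) + j·sin(60.0°)) = 6.1 + j10.57 V
Step 2 — Sum components: V_total = -21.32 + j236.1 V.
Step 3 — Convert to polar: |V_total| = 237 V, ∠V_total = 95.2°.

V_total = 237∠95.2° V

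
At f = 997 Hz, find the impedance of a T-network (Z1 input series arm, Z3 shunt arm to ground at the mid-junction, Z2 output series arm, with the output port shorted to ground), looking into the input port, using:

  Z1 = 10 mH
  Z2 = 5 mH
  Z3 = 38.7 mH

Step 1 — Angular frequency: ω = 2π·f = 2π·997 = 6264 rad/s.
Step 2 — Component impedances:
  Z1: Z = jωL = j·6264·0.01 = 0 + j62.64 Ω
  Z2: Z = jωL = j·6264·0.005 = 0 + j31.32 Ω
  Z3: Z = jωL = j·6264·0.0387 = 0 + j242.4 Ω
Step 3 — With the output port shorted to ground, the output series arm Z2 runs from the junction to ground; the shunt arm Z3 also runs from the junction to ground. They appear in parallel: Z3 || Z2 = 0 + j27.74 Ω.
Step 4 — Series with input arm Z1: Z_in = Z1 + (Z3 || Z2) = 0 + j90.38 Ω = 90.38∠90.0° Ω.

Z = 0 + j90.38 Ω = 90.38∠90.0° Ω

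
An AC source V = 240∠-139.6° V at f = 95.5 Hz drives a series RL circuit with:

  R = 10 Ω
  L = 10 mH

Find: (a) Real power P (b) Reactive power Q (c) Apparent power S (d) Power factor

Step 1 — Angular frequency: ω = 2π·f = 2π·95.5 = 600 rad/s.
Step 2 — Component impedances:
  R: Z = R = 10 Ω
  L: Z = jωL = j·600·0.01 = 0 + j6 Ω
Step 3 — Series combination: Z_total = R + L = 10 + j6 Ω = 11.66∠31.0° Ω.
Step 4 — Source phasor: V = 240∠-139.6° V = -182.8 - j155.5 V.
Step 5 — Current: I = V / Z = -20.3 - j3.373 A = 20.58∠-170.6° A.
Step 6 — Complex power: S = V·I* = 4235 + j2541 VA.
Step 7 — Real power: P = Re(S) = 4235 W.
Step 8 — Reactive power: Q = Im(S) = 2541 VAR.
Step 9 — Apparent power: |S| = 4939 VA.
Step 10 — Power factor: PF = P/|S| = 0.8575 (lagging).

(a) P = 4235 W  (b) Q = 2541 VAR  (c) S = 4939 VA  (d) PF = 0.8575 (lagging)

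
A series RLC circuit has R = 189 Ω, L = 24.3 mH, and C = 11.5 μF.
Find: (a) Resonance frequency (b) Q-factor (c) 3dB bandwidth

Step 1 — Resonance condition Im(Z)=0 gives ω₀ = 1/√(LC).
Step 2 — ω₀ = 1/√(0.0243·1.15e-05) = 1892 rad/s.
Step 3 — f₀ = ω₀/(2π) = 301.1 Hz.
Step 4 — Series Q: Q = ω₀L/R = 1892·0.0243/189 = 0.2432.
Step 5 — 3dB bandwidth: Δω = ω₀/Q = 7778 rad/s; BW = Δω/(2π) = 1238 Hz.

(a) f₀ = 301.1 Hz  (b) Q = 0.2432  (c) BW = 1238 Hz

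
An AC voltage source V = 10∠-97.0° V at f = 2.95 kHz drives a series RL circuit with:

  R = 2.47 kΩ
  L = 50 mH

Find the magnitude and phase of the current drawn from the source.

Step 1 — Angular frequency: ω = 2π·f = 2π·2950 = 1.854e+04 rad/s.
Step 2 — Component impedances:
  R: Z = R = 2470 Ω
  L: Z = jωL = j·1.854e+04·0.05 = 0 + j926.8 Ω
Step 3 — Series combination: Z_total = R + L = 2470 + j926.8 Ω = 2638∠20.6° Ω.
Step 4 — Source phasor: V = 10∠-97.0° V = -1.219 - j9.925 V.
Step 5 — Ohm's law: I = V / Z_total = (-1.219 - j9.925) / (2470 + j926.8) = -0.001754 - j0.00336 A.
Step 6 — Convert to polar: |I| = 0.003791 A, ∠I = -117.6°.

I = 0.003791∠-117.6° A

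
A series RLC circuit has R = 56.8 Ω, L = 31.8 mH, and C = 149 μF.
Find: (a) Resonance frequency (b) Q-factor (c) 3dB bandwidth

Step 1 — Resonance condition Im(Z)=0 gives ω₀ = 1/√(LC).
Step 2 — ω₀ = 1/√(0.0318·0.000149) = 459.4 rad/s.
Step 3 — f₀ = ω₀/(2π) = 73.12 Hz.
Step 4 — Series Q: Q = ω₀L/R = 459.4·0.0318/56.8 = 0.2572.
Step 5 — 3dB bandwidth: Δω = ω₀/Q = 1786 rad/s; BW = Δω/(2π) = 284.3 Hz.

(a) f₀ = 73.12 Hz  (b) Q = 0.2572  (c) BW = 284.3 Hz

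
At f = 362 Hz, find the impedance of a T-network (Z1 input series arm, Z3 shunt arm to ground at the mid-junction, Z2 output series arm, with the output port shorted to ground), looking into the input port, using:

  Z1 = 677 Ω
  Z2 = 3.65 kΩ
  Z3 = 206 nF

Step 1 — Angular frequency: ω = 2π·f = 2π·362 = 2275 rad/s.
Step 2 — Component impedances:
  Z1: Z = R = 677 Ω
  Z2: Z = R = 3650 Ω
  Z3: Z = 1/(jωC) = -j/(ω·C) = 0 - j2134 Ω
Step 3 — With the output port shorted to ground, the output series arm Z2 runs from the junction to ground; the shunt arm Z3 also runs from the junction to ground. They appear in parallel: Z3 || Z2 = 930 - j1590 Ω.
Step 4 — Series with input arm Z1: Z_in = Z1 + (Z3 || Z2) = 1607 - j1590 Ω = 2261∠-44.7° Ω.

Z = 1607 - j1590 Ω = 2261∠-44.7° Ω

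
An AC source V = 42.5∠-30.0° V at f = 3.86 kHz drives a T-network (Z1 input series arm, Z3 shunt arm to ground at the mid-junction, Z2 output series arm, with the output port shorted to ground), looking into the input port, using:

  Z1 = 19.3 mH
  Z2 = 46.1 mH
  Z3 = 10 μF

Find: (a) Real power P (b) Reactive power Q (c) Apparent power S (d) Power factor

Step 1 — Angular frequency: ω = 2π·f = 2π·3860 = 2.425e+04 rad/s.
Step 2 — Component impedances:
  Z1: Z = jωL = j·2.425e+04·0.0193 = 0 + j468.1 Ω
  Z2: Z = jωL = j·2.425e+04·0.0461 = 0 + j1118 Ω
  Z3: Z = 1/(jωC) = -j/(ω·C) = 0 - j4.123 Ω
Step 3 — With the output port shorted to ground, the output series arm Z2 runs from the junction to ground; the shunt arm Z3 also runs from the junction to ground. They appear in parallel: Z3 || Z2 = 0 - j4.138 Ω.
Step 4 — Series with input arm Z1: Z_in = Z1 + (Z3 || Z2) = 0 + j463.9 Ω = 463.9∠90.0° Ω.
Step 5 — Source phasor: V = 42.5∠-30.0° V = 36.81 - j21.25 V.
Step 6 — Current: I = V / Z = -0.0458 - j0.07933 A = 0.09161∠-120.0° A.
Step 7 — Complex power: S = V·I* = 0 + j3.893 VA.
Step 8 — Real power: P = Re(S) = 0 W.
Step 9 — Reactive power: Q = Im(S) = 3.893 VAR.
Step 10 — Apparent power: |S| = 3.893 VA.
Step 11 — Power factor: PF = P/|S| = 0 (lagging).

(a) P = 0 W  (b) Q = 3.893 VAR  (c) S = 3.893 VA  (d) PF = 0 (lagging)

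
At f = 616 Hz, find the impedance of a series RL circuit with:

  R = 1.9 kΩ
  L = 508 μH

Step 1 — Angular frequency: ω = 2π·f = 2π·616 = 3870 rad/s.
Step 2 — Component impedances:
  R: Z = R = 1900 Ω
  L: Z = jωL = j·3870·0.000508 = 0 + j1.966 Ω
Step 3 — Series combination: Z_total = R + L = 1900 + j1.966 Ω = 1900∠0.1° Ω.

Z = 1900 + j1.966 Ω = 1900∠0.1° Ω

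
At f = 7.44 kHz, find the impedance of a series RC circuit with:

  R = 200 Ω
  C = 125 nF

Step 1 — Angular frequency: ω = 2π·f = 2π·7440 = 4.675e+04 rad/s.
Step 2 — Component impedances:
  R: Z = R = 200 Ω
  C: Z = 1/(jωC) = -j/(ω·C) = 0 - j171.1 Ω
Step 3 — Series combination: Z_total = R + C = 200 - j171.1 Ω = 263.2∠-40.6° Ω.

Z = 200 - j171.1 Ω = 263.2∠-40.6° Ω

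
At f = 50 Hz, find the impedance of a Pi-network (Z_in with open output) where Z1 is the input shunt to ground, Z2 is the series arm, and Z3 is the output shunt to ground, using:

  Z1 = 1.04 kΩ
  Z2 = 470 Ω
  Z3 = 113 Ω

Step 1 — Angular frequency: ω = 2π·f = 2π·50 = 314.2 rad/s.
Step 2 — Component impedances:
  Z1: Z = R = 1040 Ω
  Z2: Z = R = 470 Ω
  Z3: Z = R = 113 Ω
Step 3 — With open output, the series arm Z2 and the output shunt Z3 appear in series to ground: Z2 + Z3 = 583 Ω.
Step 4 — Parallel with input shunt Z1: Z_in = Z1 || (Z2 + Z3) = 373.6 Ω = 373.6∠0.0° Ω.

Z = 373.6 Ω = 373.6∠0.0° Ω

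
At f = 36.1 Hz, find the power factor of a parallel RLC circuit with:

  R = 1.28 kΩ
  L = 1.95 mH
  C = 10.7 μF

Step 1 — Angular frequency: ω = 2π·f = 2π·36.1 = 226.8 rad/s.
Step 2 — Component impedances:
  R: Z = R = 1280 Ω
  L: Z = jωL = j·226.8·0.00195 = 0 + j0.4423 Ω
  C: Z = 1/(jωC) = -j/(ω·C) = 0 - j412 Ω
Step 3 — Parallel combination: 1/Z_total = 1/R + 1/L + 1/C; Z_total = 0.0001532 + j0.4428 Ω = 0.4428∠90.0° Ω.
Step 4 — Power factor: PF = cos(φ) = Re(Z)/|Z| = 0.00015317/0.44278 = 0.0003459.
Step 5 — Type: Im(Z) = 0.4428 ⇒ lagging (phase φ = 90.0°).

PF = 0.0003459 (lagging, φ = 90.0°)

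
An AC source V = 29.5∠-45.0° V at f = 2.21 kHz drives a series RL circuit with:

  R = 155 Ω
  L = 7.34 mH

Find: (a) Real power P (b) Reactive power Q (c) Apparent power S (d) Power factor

Step 1 — Angular frequency: ω = 2π·f = 2π·2210 = 1.389e+04 rad/s.
Step 2 — Component impedances:
  R: Z = R = 155 Ω
  L: Z = jωL = j·1.389e+04·0.00734 = 0 + j101.9 Ω
Step 3 — Series combination: Z_total = R + L = 155 + j101.9 Ω = 185.5∠33.3° Ω.
Step 4 — Source phasor: V = 29.5∠-45.0° V = 20.86 - j20.86 V.
Step 5 — Current: I = V / Z = 0.03217 - j0.1557 A = 0.159∠-78.3° A.
Step 6 — Complex power: S = V·I* = 3.92 + j2.577 VA.
Step 7 — Real power: P = Re(S) = 3.92 W.
Step 8 — Reactive power: Q = Im(S) = 2.577 VAR.
Step 9 — Apparent power: |S| = 4.691 VA.
Step 10 — Power factor: PF = P/|S| = 0.8355 (lagging).

(a) P = 3.92 W  (b) Q = 2.577 VAR  (c) S = 4.691 VA  (d) PF = 0.8355 (lagging)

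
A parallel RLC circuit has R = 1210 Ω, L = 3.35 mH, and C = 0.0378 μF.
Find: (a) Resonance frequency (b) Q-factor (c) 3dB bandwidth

Step 1 — Resonance: ω₀ = 1/√(LC) = 1/√(0.00335·3.78e-08) = 8.887e+04 rad/s.
Step 2 — f₀ = ω₀/(2π) = 1.414e+04 Hz.
Step 3 — Parallel Q: Q = R/(ω₀L) = 1210/(8.887e+04·0.00335) = 4.065.
Step 4 — Bandwidth: Δω = ω₀/Q = 2.186e+04 rad/s; BW = Δω/(2π) = 3480 Hz.

(a) f₀ = 1.414e+04 Hz  (b) Q = 4.065  (c) BW = 3480 Hz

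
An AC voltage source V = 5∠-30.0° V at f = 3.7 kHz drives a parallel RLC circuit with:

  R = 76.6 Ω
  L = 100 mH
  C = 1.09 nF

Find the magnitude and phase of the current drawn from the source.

Step 1 — Angular frequency: ω = 2π·f = 2π·3700 = 2.325e+04 rad/s.
Step 2 — Component impedances:
  R: Z = R = 76.6 Ω
  L: Z = jωL = j·2.325e+04·0.1 = 0 + j2325 Ω
  C: Z = 1/(jωC) = -j/(ω·C) = 0 - j3.946e+04 Ω
Step 3 — Parallel combination: 1/Z_total = 1/R + 1/L + 1/C; Z_total = 76.53 + j2.373 Ω = 76.56∠1.8° Ω.
Step 4 — Source phasor: V = 5∠-30.0° V = 4.33 - j2.5 V.
Step 5 — Ohm's law: I = V / Z_total = (4.33 - j2.5) / (76.53 + j2.373) = 0.05552 - j0.03439 A.
Step 6 — Convert to polar: |I| = 0.06531 A, ∠I = -31.8°.

I = 0.06531∠-31.8° A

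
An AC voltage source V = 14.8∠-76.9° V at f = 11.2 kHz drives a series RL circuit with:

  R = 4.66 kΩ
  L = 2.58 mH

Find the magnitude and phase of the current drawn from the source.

Step 1 — Angular frequency: ω = 2π·f = 2π·1.12e+04 = 7.037e+04 rad/s.
Step 2 — Component impedances:
  R: Z = R = 4660 Ω
  L: Z = jωL = j·7.037e+04·0.00258 = 0 + j181.6 Ω
Step 3 — Series combination: Z_total = R + L = 4660 + j181.6 Ω = 4664∠2.2° Ω.
Step 4 — Source phasor: V = 14.8∠-76.9° V = 3.354 - j14.41 V.
Step 5 — Ohm's law: I = V / Z_total = (3.354 - j14.41) / (4660 + j181.6) = 0.0005984 - j0.003117 A.
Step 6 — Convert to polar: |I| = 0.003174 A, ∠I = -79.1°.

I = 0.003174∠-79.1° A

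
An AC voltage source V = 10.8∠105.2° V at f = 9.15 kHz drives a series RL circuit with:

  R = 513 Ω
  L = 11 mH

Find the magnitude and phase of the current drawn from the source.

Step 1 — Angular frequency: ω = 2π·f = 2π·9150 = 5.749e+04 rad/s.
Step 2 — Component impedances:
  R: Z = R = 513 Ω
  L: Z = jωL = j·5.749e+04·0.011 = 0 + j632.4 Ω
Step 3 — Series combination: Z_total = R + L = 513 + j632.4 Ω = 814.3∠51.0° Ω.
Step 4 — Source phasor: V = 10.8∠105.2° V = -2.832 + j10.42 V.
Step 5 — Ohm's law: I = V / Z_total = (-2.832 + j10.42) / (513 + j632.4) = 0.007749 + j0.01076 A.
Step 6 — Convert to polar: |I| = 0.01326 A, ∠I = 54.2°.

I = 0.01326∠54.2° A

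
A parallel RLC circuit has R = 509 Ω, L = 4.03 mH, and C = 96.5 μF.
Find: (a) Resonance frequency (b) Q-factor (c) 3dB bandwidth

Step 1 — Resonance: ω₀ = 1/√(LC) = 1/√(0.00403·9.65e-05) = 1604 rad/s.
Step 2 — f₀ = ω₀/(2π) = 255.2 Hz.
Step 3 — Parallel Q: Q = R/(ω₀L) = 509/(1604·0.00403) = 78.76.
Step 4 — Bandwidth: Δω = ω₀/Q = 20.36 rad/s; BW = Δω/(2π) = 3.24 Hz.

(a) f₀ = 255.2 Hz  (b) Q = 78.76  (c) BW = 3.24 Hz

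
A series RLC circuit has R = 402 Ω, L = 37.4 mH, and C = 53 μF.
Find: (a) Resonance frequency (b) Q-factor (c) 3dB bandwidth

Step 1 — Resonance condition Im(Z)=0 gives ω₀ = 1/√(LC).
Step 2 — ω₀ = 1/√(0.0374·5.3e-05) = 710.3 rad/s.
Step 3 — f₀ = ω₀/(2π) = 113 Hz.
Step 4 — Series Q: Q = ω₀L/R = 710.3·0.0374/402 = 0.06608.
Step 5 — 3dB bandwidth: Δω = ω₀/Q = 1.075e+04 rad/s; BW = Δω/(2π) = 1711 Hz.

(a) f₀ = 113 Hz  (b) Q = 0.06608  (c) BW = 1711 Hz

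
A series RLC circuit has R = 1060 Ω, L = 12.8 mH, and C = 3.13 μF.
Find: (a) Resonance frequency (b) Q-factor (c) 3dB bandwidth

Step 1 — Resonance: ω₀ = 1/√(LC) = 1/√(0.0128·3.13e-06) = 4996 rad/s.
Step 2 — f₀ = ω₀/(2π) = 795.1 Hz.
Step 3 — Series Q: Q = ω₀L/R = 4996·0.0128/1060 = 0.06033.
Step 4 — Bandwidth: Δω = ω₀/Q = 8.281e+04 rad/s; BW = Δω/(2π) = 1.318e+04 Hz.

(a) f₀ = 795.1 Hz  (b) Q = 0.06033  (c) BW = 1.318e+04 Hz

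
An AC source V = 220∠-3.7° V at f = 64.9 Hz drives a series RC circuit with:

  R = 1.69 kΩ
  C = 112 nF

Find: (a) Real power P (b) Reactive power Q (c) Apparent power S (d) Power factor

Step 1 — Angular frequency: ω = 2π·f = 2π·64.9 = 407.8 rad/s.
Step 2 — Component impedances:
  R: Z = R = 1690 Ω
  C: Z = 1/(jωC) = -j/(ω·C) = 0 - j2.19e+04 Ω
Step 3 — Series combination: Z_total = R + C = 1690 - j2.19e+04 Ω = 2.196e+04∠-85.6° Ω.
Step 4 — Source phasor: V = 220∠-3.7° V = 219.5 - j14.2 V.
Step 5 — Current: I = V / Z = 0.001414 + j0.009918 A = 0.01002∠81.9° A.
Step 6 — Complex power: S = V·I* = 0.1696 - j2.197 VA.
Step 7 — Real power: P = Re(S) = 0.1696 W.
Step 8 — Reactive power: Q = Im(S) = -2.197 VAR.
Step 9 — Apparent power: |S| = 2.204 VA.
Step 10 — Power factor: PF = P/|S| = 0.07696 (leading).

(a) P = 0.1696 W  (b) Q = -2.197 VAR  (c) S = 2.204 VA  (d) PF = 0.07696 (leading)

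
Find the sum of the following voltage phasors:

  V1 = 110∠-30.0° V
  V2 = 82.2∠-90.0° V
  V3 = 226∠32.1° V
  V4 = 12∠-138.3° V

Step 1 — Convert each phasor to rectangular form:
  V1 = 110·(cos(-30.0°) + j·sin(-30.0°)) = 95.26 - j55 V
  V2 = 82.2·(cos(-90.0°) + j·sin(-90.0°)) = 0 - j82.2 V
  V3 = 226·(cos(32.1°) + j·sin(32.1°)) = 191.4 + j120.1 V
  V4 = 12·(cos(-138.3°) + j·sin(-138.3°)) = -8.96 - j7.983 V
Step 2 — Sum components: V_total = 277.8 - j25.09 V.
Step 3 — Convert to polar: |V_total| = 278.9 V, ∠V_total = -5.2°.

V_total = 278.9∠-5.2° V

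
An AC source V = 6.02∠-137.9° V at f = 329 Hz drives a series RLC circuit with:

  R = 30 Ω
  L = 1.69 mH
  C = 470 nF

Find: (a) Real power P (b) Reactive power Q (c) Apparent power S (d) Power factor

Step 1 — Angular frequency: ω = 2π·f = 2π·329 = 2067 rad/s.
Step 2 — Component impedances:
  R: Z = R = 30 Ω
  L: Z = jωL = j·2067·0.00169 = 0 + j3.494 Ω
  C: Z = 1/(jωC) = -j/(ω·C) = 0 - j1029 Ω
Step 3 — Series combination: Z_total = R + L + C = 30 - j1026 Ω = 1026∠-88.3° Ω.
Step 4 — Source phasor: V = 6.02∠-137.9° V = -4.467 - j4.036 V.
Step 5 — Current: I = V / Z = 0.003804 - j0.004466 A = 0.005866∠-49.6° A.
Step 6 — Complex power: S = V·I* = 0.001032 - j0.0353 VA.
Step 7 — Real power: P = Re(S) = 0.001032 W.
Step 8 — Reactive power: Q = Im(S) = -0.0353 VAR.
Step 9 — Apparent power: |S| = 0.03531 VA.
Step 10 — Power factor: PF = P/|S| = 0.02923 (leading).

(a) P = 0.001032 W  (b) Q = -0.0353 VAR  (c) S = 0.03531 VA  (d) PF = 0.02923 (leading)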